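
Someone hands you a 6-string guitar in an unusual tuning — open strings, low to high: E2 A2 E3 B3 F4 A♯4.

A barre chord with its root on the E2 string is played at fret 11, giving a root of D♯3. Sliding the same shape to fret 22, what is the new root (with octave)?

Moving from fret 11 to fret 22 shifts the root by 11 semitones.
D♯3 up 11 semitones is D4.

D4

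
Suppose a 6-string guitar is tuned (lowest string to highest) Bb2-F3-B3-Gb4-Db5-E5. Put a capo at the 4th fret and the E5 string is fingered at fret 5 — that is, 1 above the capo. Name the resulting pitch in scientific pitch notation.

A5

The capo raises the open E5 by 4 semitones to Ab5; fretting 1 more gives E5 + 4 + 1 = E5 + 5 semitones = A5.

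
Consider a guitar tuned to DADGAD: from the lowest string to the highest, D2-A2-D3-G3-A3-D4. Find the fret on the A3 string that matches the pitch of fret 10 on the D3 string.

Fret 10 on D3 is MIDI 50 + 10 = 60 (C4). On the A3 string (open MIDI 57), that pitch is 60 − 57 = fret 3.

3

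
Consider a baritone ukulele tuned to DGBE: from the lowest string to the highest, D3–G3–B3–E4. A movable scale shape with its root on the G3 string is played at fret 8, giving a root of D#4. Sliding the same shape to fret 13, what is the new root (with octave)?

G#4

Moving from fret 8 to fret 13 shifts the root by 5 semitones.
D#4 up 5 semitones is G#4.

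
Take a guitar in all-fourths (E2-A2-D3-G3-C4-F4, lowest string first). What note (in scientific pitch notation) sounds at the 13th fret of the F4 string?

F♯5

The open F4 string plus 13 semitones: F–F#–G–G#–…–E–F–F#.
The walk passes from B into C once, so the octave number goes from 4 to 5.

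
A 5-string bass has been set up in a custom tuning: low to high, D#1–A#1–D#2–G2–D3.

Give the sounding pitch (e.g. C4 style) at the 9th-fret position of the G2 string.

The open G2 string plus 9 semitones: G–G#–A–A#–B–C–C#–D–D#–E.
The walk passes from B into C once, so the octave number goes from 2 to 3.

E3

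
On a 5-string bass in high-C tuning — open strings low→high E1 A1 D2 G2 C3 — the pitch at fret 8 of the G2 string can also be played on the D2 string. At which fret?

G2 at fret 8 is G2 + 8 semitones = D#3.
The open D2 string is 5 semitones below the open G2, so the same pitch on the D2 string lies at fret 8 + 5 = 13.

13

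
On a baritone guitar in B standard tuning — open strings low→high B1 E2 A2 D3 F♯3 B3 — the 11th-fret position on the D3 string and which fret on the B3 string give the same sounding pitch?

Fret 11 on D3 is MIDI 50 + 11 = 61 (C♯4). On the B3 string (open MIDI 59), that pitch is 61 − 59 = fret 2.

2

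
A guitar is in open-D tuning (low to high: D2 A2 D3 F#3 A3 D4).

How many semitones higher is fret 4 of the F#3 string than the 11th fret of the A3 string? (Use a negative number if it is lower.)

-10 semitones

F#3 at fret 4 → A#3 (MIDI 58); A3 at fret 11 → G#4 (MIDI 68).
58 − 68 = -10, so the two pitches are 10 semitones apart.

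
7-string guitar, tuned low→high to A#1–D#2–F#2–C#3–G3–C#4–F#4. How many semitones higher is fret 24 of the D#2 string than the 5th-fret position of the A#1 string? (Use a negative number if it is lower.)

D#2 at fret 24 → D#4 (MIDI 63); A#1 at fret 5 → D#2 (MIDI 39).
63 − 39 = 24, so the two pitches are 24 semitones apart.

24 semitones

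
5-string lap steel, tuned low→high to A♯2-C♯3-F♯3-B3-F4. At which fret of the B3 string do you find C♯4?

2

C♯4 is 2 semitones above the open B3 (B–C–C#), so it sits at fret 2.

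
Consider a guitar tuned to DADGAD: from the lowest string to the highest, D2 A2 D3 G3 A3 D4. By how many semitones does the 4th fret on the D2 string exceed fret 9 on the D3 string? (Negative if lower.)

D2 at fret 4 → F#2 (MIDI 42); D3 at fret 9 → B3 (MIDI 59).
42 − 59 = -17, so the two pitches are 17 semitones apart.

-17 semitones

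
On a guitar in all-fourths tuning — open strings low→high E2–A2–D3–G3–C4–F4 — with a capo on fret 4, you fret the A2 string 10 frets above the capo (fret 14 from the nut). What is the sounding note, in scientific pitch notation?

The capo raises the open A2 by 4 semitones to C♯3; fretting 10 more gives A2 + 4 + 10 = A2 + 14 semitones = B3.

B3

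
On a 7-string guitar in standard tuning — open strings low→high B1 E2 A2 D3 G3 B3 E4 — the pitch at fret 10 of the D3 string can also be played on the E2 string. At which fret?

Fret 10 on D3 is MIDI 50 + 10 = 60 (C4). On the E2 string (open MIDI 40), that pitch is 60 − 40 = fret 20.

20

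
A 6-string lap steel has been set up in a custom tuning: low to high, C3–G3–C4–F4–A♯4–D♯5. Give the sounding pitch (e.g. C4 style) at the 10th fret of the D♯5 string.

The open D♯5 string plus 10 semitones: D#–E–F–F#–…–B–C–C#.
The walk passes from B into C once, so the octave number goes from 5 to 6.

C♯6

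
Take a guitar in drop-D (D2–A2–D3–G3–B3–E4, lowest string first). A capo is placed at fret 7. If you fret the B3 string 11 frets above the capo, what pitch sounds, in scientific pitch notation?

The capo raises the open B3 by 7 semitones to F#4; fretting 11 more gives B3 + 7 + 11 = B3 + 18 semitones = F5.

F5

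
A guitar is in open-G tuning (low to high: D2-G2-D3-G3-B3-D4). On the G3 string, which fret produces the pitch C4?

5

C4 is 5 semitones above the open G3 (G–G#–A–A#–B–C), so it sits at fret 5.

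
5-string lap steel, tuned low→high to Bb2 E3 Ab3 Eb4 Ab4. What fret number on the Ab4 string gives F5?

9

F5 is 9 semitones above the open Ab4 (Ab–A–Bb–B–C–Db–D–Eb–E–F), so it sits at fret 9.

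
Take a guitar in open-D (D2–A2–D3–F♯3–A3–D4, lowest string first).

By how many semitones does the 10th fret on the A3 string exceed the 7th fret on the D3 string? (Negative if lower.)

10 semitones

A3 at fret 10 → G4 (MIDI 67); D3 at fret 7 → A3 (MIDI 57).
67 − 57 = 10, so the two pitches are 10 semitones apart.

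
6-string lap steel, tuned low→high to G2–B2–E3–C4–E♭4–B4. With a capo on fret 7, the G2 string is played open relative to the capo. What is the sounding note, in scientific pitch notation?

D3

The capo raises the open G2 by 7 semitones to D3; fretting 0 more gives G2 + 7 + 0 = G2 + 7 semitones = D3.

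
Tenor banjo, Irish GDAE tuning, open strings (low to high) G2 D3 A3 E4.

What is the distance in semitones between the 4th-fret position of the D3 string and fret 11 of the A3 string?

D3 at fret 4 → F#3 (MIDI 54); A3 at fret 11 → G#4 (MIDI 68).
54 − 68 = -14, so the two pitches are 14 semitones apart, with G#4 the higher.

14 semitones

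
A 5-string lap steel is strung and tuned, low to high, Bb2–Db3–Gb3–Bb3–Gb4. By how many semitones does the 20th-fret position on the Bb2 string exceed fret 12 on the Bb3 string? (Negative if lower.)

-4 semitones

Bb2 at fret 20 → Gb4 (MIDI 66); Bb3 at fret 12 → Bb4 (MIDI 70).
66 − 70 = -4, so the two pitches are 4 semitones apart.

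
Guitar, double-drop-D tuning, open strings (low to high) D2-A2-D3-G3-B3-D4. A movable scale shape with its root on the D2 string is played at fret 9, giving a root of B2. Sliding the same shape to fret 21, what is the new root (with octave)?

Moving from fret 9 to fret 21 shifts the root by 12 semitones.
B2 up 12 semitones is B3.

B3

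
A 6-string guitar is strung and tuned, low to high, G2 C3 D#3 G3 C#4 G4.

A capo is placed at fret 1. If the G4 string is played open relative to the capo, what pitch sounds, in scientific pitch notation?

G#4

The capo raises the open G4 by 1 semitone to G#4; fretting 0 more gives G4 + 1 + 0 = G4 + 1 semitone = G#4.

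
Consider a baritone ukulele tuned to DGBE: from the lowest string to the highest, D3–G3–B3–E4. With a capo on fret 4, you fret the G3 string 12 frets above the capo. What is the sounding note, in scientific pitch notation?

The capo raises the open G3 by 4 semitones to B3; fretting 12 more gives G3 + 4 + 12 = G3 + 16 semitones = B4.

B4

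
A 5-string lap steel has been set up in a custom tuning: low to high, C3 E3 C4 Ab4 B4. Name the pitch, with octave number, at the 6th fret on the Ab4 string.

Ab4 is MIDI 68. Adding 6 gives 74, which is D5.

D5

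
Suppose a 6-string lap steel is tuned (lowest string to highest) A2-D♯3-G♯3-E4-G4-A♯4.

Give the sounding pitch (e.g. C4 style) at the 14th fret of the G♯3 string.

G♯3 is MIDI 56. Adding 14 gives 70, which is A♯4.

A♯4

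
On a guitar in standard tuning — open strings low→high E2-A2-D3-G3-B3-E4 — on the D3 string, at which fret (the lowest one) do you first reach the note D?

0

From D3, count semitones up the chromatic scale until reaching D: D — 0 steps.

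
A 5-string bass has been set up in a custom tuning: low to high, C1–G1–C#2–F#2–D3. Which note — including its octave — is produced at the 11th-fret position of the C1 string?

B1

Each fret is one semitone, so C1 + 11 = B1.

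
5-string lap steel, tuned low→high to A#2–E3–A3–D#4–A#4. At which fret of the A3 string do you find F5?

F5 is 20 semitones above the open A3 (A–A#–B–C–…–D#–E–F), so it sits at fret 20.

20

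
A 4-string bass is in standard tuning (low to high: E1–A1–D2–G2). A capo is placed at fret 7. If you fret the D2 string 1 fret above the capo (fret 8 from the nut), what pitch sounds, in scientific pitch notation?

The capo raises the open D2 by 7 semitones to A2; fretting 1 more gives D2 + 7 + 1 = D2 + 8 semitones = A#2.

A#2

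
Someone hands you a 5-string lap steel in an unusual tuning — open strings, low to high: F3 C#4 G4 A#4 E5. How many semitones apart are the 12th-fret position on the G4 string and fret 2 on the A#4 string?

7 semitones

G4 at fret 12 → G5 (MIDI 79); A#4 at fret 2 → C5 (MIDI 72).
79 − 72 = 7, so the two pitches are 7 semitones apart, with G5 the higher.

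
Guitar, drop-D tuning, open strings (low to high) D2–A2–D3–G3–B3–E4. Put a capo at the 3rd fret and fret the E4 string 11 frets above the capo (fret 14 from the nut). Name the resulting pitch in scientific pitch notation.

F♯5

The capo raises the open E4 by 3 semitones to G4; fretting 11 more gives E4 + 3 + 11 = E4 + 14 semitones = F♯5.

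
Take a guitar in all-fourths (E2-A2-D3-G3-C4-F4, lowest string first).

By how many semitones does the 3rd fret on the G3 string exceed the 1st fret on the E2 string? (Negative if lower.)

17 semitones

G3 at fret 3 → A#3 (MIDI 58); E2 at fret 1 → F2 (MIDI 41).
58 − 41 = 17, so the two pitches are 17 semitones apart.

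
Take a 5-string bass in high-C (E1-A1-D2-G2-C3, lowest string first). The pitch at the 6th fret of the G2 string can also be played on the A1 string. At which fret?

Fret 6 on G2 is MIDI 43 + 6 = 49 (C#3). On the A1 string (open MIDI 33), that pitch is 49 − 33 = fret 16.

16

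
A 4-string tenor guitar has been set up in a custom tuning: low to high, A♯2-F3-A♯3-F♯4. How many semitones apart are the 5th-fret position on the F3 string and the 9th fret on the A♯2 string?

3 semitones

F3 at fret 5 → A♯3 (MIDI 58); A♯2 at fret 9 → G3 (MIDI 55).
58 − 55 = 3, so the two pitches are 3 semitones apart, with A♯3 the higher.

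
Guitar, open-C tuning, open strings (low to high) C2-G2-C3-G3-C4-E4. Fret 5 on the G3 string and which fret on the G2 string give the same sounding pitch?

17

Fret 5 on G3 is MIDI 55 + 5 = 60 (C4). On the G2 string (open MIDI 43), that pitch is 60 − 43 = fret 17.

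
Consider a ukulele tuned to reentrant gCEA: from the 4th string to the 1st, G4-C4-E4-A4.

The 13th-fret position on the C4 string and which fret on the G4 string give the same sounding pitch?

6

C4 at fret 13 is C4 + 13 semitones = C#5.
The open G4 string is 7 semitones above the open C4, so the same pitch on the G4 string lies at fret 13 − 7 = 6.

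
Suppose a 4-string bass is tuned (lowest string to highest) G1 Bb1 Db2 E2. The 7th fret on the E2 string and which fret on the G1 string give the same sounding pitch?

Fret 7 on E2 is MIDI 40 + 7 = 47 (B2). On the G1 string (open MIDI 31), that pitch is 47 − 31 = fret 16.

16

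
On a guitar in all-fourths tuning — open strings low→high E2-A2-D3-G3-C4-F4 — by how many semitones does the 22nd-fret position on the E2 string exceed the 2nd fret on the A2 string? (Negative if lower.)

15 semitones

E2 at fret 22 → D4 (MIDI 62); A2 at fret 2 → B2 (MIDI 47).
62 − 47 = 15, so the two pitches are 15 semitones apart.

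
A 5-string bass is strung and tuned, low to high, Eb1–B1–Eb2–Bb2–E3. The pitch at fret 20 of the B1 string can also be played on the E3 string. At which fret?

3

Fret 20 on B1 is MIDI 35 + 20 = 55 (G3). On the E3 string (open MIDI 52), that pitch is 55 − 52 = fret 3.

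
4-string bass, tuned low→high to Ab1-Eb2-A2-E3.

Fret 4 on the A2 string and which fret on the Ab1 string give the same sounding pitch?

Fret 4 on A2 is MIDI 45 + 4 = 49 (Db3). On the Ab1 string (open MIDI 32), that pitch is 49 − 32 = fret 17.

17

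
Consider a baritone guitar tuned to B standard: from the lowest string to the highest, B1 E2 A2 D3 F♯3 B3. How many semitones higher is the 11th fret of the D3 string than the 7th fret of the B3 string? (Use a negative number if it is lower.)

D3 at fret 11 → C♯4 (MIDI 61); B3 at fret 7 → F♯4 (MIDI 66).
61 − 66 = -5, so the two pitches are 5 semitones apart.

-5 semitones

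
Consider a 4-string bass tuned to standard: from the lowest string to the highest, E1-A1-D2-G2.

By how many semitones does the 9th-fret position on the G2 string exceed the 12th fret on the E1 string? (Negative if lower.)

G2 at fret 9 → E3 (MIDI 52); E1 at fret 12 → E2 (MIDI 40).
52 − 40 = 12, so the two pitches are 12 semitones apart.

12 semitones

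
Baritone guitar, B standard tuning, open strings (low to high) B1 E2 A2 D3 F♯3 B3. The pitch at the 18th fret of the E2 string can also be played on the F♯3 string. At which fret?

E2 at fret 18 is E2 + 18 semitones = A♯3.
The open F♯3 string is 14 semitones above the open E2, so the same pitch on the F♯3 string lies at fret 18 − 14 = 4.

4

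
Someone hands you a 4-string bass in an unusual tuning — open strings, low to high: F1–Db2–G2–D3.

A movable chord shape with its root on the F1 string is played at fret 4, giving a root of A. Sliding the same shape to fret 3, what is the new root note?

Moving from fret 4 to fret 3 shifts the root by -1 semitone.
A down 1 semitone is Ab.

Ab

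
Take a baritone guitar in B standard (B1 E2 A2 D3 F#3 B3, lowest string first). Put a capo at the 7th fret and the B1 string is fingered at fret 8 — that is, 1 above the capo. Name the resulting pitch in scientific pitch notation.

G2

The capo raises the open B1 by 7 semitones to F#2; fretting 1 more gives B1 + 7 + 1 = B1 + 8 semitones = G2.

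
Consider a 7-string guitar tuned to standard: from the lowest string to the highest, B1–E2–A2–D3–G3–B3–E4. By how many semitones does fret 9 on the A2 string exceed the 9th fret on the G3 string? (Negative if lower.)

-10 semitones

A2 at fret 9 → F#3 (MIDI 54); G3 at fret 9 → E4 (MIDI 64).
54 − 64 = -10, so the two pitches are 10 semitones apart.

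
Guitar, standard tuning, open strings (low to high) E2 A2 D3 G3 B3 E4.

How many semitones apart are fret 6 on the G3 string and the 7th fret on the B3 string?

G3 at fret 6 → C#4 (MIDI 61); B3 at fret 7 → F#4 (MIDI 66).
61 − 66 = -5, so the two pitches are 5 semitones apart, with F#4 the higher.

5 semitones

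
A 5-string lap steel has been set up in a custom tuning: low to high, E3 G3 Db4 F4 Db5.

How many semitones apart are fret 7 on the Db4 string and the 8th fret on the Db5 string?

Db4 at fret 7 → Ab4 (MIDI 68); Db5 at fret 8 → A5 (MIDI 81).
68 − 81 = -13, so the two pitches are 13 semitones apart, with A5 the higher.

13 semitones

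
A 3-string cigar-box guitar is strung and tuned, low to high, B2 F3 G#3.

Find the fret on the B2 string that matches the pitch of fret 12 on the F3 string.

18

Fret 12 on F3 is MIDI 53 + 12 = 65 (F4). On the B2 string (open MIDI 47), that pitch is 65 − 47 = fret 18.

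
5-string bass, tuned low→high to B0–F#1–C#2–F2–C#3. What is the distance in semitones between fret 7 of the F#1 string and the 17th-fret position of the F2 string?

21 semitones

F#1 at fret 7 → C#2 (MIDI 37); F2 at fret 17 → A#3 (MIDI 58).
37 − 58 = -21, so the two pitches are 21 semitones apart, with A#3 the higher.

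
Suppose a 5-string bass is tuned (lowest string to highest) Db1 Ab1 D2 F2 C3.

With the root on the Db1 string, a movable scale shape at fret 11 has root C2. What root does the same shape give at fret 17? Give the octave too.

Gb2

Moving from fret 11 to fret 17 shifts the root by 6 semitones.
C2 up 6 semitones is Gb2.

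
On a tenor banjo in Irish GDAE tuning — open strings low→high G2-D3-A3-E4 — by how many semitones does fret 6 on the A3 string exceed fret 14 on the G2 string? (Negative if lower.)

6 semitones

A3 at fret 6 → D#4 (MIDI 63); G2 at fret 14 → A3 (MIDI 57).
63 − 57 = 6, so the two pitches are 6 semitones apart.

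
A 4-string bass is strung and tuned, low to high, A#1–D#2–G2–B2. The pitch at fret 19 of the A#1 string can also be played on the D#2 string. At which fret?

A#1 at fret 19 is A#1 + 19 semitones = F3.
The open D#2 string is 5 semitones above the open A#1, so the same pitch on the D#2 string lies at fret 19 − 5 = 14.

14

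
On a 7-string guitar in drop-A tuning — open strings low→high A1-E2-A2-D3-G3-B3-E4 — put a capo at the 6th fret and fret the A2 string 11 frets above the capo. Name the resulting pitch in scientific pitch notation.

The capo raises the open A2 by 6 semitones to D#3; fretting 11 more gives A2 + 6 + 11 = A2 + 17 semitones = D4.

D4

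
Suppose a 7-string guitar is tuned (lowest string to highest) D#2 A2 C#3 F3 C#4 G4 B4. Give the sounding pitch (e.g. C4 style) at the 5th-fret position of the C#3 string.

F#3

Each fret is one semitone, so C#3 + 5 = F#3.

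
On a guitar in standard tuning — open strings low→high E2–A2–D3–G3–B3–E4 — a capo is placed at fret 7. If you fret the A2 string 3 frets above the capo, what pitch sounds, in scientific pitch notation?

G3

The capo raises the open A2 by 7 semitones to E3; fretting 3 more gives A2 + 7 + 3 = A2 + 10 semitones = G3.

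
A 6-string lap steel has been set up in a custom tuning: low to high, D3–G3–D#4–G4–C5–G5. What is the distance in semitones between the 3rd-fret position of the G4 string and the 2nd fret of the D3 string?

G4 at fret 3 → A#4 (MIDI 70); D3 at fret 2 → E3 (MIDI 52).
70 − 52 = 18, so the two pitches are 18 semitones apart, with A#4 the higher.

18 semitones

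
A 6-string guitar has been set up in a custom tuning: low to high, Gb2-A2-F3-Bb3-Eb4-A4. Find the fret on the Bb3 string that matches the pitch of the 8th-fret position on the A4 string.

19

Fret 8 on A4 is MIDI 69 + 8 = 77 (F5). On the Bb3 string (open MIDI 58), that pitch is 77 − 58 = fret 19.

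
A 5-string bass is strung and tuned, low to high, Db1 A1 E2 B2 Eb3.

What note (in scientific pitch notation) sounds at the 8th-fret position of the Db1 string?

Each fret is one semitone, so Db1 + 8 = A1.

A1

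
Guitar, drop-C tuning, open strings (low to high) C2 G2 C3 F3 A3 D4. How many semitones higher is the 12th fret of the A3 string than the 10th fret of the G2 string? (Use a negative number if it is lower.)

A3 at fret 12 → A4 (MIDI 69); G2 at fret 10 → F3 (MIDI 53).
69 − 53 = 16, so the two pitches are 16 semitones apart.

16 semitones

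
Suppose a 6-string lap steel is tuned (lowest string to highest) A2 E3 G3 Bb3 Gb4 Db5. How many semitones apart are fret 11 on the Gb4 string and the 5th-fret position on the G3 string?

17 semitones

Gb4 at fret 11 → F5 (MIDI 77); G3 at fret 5 → C4 (MIDI 60).
77 − 60 = 17, so the two pitches are 17 semitones apart, with F5 the higher.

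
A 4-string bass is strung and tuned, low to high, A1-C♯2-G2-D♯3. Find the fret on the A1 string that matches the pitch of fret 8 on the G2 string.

G2 at fret 8 is G2 + 8 semitones = D♯3.
The open A1 string is 10 semitones below the open G2, so the same pitch on the A1 string lies at fret 8 + 10 = 18.

18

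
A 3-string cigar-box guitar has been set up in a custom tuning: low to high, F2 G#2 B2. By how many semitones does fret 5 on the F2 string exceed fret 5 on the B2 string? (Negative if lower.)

-6 semitones

F2 at fret 5 → A#2 (MIDI 46); B2 at fret 5 → E3 (MIDI 52).
46 − 52 = -6, so the two pitches are 6 semitones apart.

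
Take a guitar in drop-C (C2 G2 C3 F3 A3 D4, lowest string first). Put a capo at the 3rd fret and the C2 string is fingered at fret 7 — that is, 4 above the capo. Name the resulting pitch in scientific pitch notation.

The capo raises the open C2 by 3 semitones to D#2; fretting 4 more gives C2 + 3 + 4 = C2 + 7 semitones = G2.

G2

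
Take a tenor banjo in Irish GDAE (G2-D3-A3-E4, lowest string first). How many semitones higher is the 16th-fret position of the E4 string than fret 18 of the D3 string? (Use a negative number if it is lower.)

E4 at fret 16 → G#5 (MIDI 80); D3 at fret 18 → G#4 (MIDI 68).
80 − 68 = 12, so the two pitches are 12 semitones apart.

12 semitones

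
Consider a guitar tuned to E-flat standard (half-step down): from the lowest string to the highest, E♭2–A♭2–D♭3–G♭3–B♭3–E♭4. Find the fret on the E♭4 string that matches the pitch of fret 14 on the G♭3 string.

5

Fret 14 on G♭3 is MIDI 54 + 14 = 68 (A♭4). On the E♭4 string (open MIDI 63), that pitch is 68 − 63 = fret 5.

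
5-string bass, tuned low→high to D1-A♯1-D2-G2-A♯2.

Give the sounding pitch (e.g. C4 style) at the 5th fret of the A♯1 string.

A♯1 is MIDI 34. Adding 5 gives 39, which is D♯2.
(Equivalently spelled E♭2.)

D♯2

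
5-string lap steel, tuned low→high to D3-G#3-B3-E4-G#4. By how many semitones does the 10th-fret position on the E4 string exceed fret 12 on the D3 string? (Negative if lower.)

E4 at fret 10 → D5 (MIDI 74); D3 at fret 12 → D4 (MIDI 62).
74 − 62 = 12, so the two pitches are 12 semitones apart.

12 semitones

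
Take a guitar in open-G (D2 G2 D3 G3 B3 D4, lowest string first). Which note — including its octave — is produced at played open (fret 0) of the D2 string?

Fret 0 is the open string itself, so the pitch is just D2.

D2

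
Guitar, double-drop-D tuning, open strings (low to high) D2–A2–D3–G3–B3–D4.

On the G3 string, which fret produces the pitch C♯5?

C♯5 is 18 semitones above the open G3 (G–G#–A–A#–…–B–C–C#), so it sits at fret 18.

18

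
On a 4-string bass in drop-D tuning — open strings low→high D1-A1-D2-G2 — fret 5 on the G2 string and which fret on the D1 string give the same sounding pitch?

22

Fret 5 on G2 is MIDI 43 + 5 = 48 (C3). On the D1 string (open MIDI 26), that pitch is 48 − 26 = fret 22.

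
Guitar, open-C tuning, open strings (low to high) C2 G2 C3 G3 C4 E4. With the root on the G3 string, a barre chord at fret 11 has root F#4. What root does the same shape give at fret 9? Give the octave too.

Moving from fret 11 to fret 9 shifts the root by -2 semitones.
F#4 down 2 semitones is E4.

E4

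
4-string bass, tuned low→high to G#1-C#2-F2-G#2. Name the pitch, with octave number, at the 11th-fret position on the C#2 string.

The open C#2 string plus 11 semitones: C#–D–D#–E–…–A#–B–C.
The walk passes from B into C once, so the octave number goes from 2 to 3.

C3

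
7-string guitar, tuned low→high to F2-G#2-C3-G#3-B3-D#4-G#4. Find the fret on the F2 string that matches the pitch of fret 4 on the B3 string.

B3 at fret 4 is B3 + 4 semitones = D#4.
The open F2 string is 18 semitones below the open B3, so the same pitch on the F2 string lies at fret 4 + 18 = 22.

22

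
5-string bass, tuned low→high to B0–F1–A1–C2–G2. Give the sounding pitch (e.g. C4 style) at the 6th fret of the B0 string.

Each fret is one semitone, so B0 + 6 = F1.

F1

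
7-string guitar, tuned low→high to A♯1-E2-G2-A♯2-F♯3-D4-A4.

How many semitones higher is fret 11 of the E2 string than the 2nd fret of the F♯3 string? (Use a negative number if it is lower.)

E2 at fret 11 → D♯3 (MIDI 51); F♯3 at fret 2 → G♯3 (MIDI 56).
51 − 56 = -5, so the two pitches are 5 semitones apart.

-5 semitones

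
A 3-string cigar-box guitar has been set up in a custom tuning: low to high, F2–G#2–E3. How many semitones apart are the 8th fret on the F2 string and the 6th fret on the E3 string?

9 semitones

F2 at fret 8 → C#3 (MIDI 49); E3 at fret 6 → A#3 (MIDI 58).
49 − 58 = -9, so the two pitches are 9 semitones apart, with A#3 the higher.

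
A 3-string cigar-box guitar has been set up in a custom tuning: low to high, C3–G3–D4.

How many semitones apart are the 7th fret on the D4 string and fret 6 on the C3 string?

D4 at fret 7 → A4 (MIDI 69); C3 at fret 6 → F♯3 (MIDI 54).
69 − 54 = 15, so the two pitches are 15 semitones apart, with A4 the higher.

15 semitones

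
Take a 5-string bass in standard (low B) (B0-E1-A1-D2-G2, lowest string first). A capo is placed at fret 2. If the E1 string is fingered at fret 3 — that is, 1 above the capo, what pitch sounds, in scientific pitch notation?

The capo raises the open E1 by 2 semitones to F#1; fretting 1 more gives E1 + 2 + 1 = E1 + 3 semitones = G1.

G1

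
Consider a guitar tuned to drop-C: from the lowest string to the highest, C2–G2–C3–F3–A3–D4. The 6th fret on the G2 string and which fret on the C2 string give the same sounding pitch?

13

Fret 6 on G2 is MIDI 43 + 6 = 49 (C#3). On the C2 string (open MIDI 36), that pitch is 49 − 36 = fret 13.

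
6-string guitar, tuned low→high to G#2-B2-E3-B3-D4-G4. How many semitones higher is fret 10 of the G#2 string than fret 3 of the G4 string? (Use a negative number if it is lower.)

-16 semitones

G#2 at fret 10 → F#3 (MIDI 54); G4 at fret 3 → A#4 (MIDI 70).
54 − 70 = -16, so the two pitches are 16 semitones apart.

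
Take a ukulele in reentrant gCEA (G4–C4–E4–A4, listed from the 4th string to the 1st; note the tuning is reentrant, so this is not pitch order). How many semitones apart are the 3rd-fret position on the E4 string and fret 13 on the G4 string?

E4 at fret 3 → G4 (MIDI 67); G4 at fret 13 → G#5 (MIDI 80).
67 − 80 = -13, so the two pitches are 13 semitones apart, with G#5 the higher.

13 semitones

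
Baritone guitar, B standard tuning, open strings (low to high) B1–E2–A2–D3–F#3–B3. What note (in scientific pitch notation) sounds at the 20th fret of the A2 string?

F4

A2 is MIDI 45. Adding 20 gives 65, which is F4.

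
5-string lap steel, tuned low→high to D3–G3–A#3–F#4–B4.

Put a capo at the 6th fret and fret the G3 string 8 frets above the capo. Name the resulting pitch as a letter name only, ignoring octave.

A

The capo raises the open G3 by 6 semitones to C#4; fretting 8 more gives G3 + 6 + 8 = G3 + 14 semitones, landing on A.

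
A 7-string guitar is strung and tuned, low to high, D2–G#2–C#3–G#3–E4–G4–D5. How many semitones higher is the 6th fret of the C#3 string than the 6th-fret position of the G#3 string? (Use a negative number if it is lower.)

-7 semitones

C#3 at fret 6 → G3 (MIDI 55); G#3 at fret 6 → D4 (MIDI 62).
55 − 62 = -7, so the two pitches are 7 semitones apart.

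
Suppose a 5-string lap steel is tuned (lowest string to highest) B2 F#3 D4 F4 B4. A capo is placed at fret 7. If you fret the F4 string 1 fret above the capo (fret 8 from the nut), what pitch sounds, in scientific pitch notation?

The capo raises the open F4 by 7 semitones to C5; fretting 1 more gives F4 + 7 + 1 = F4 + 8 semitones = C#5.

C#5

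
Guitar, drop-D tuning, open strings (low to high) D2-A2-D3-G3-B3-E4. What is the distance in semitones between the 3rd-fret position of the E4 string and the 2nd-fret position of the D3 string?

E4 at fret 3 → G4 (MIDI 67); D3 at fret 2 → E3 (MIDI 52).
67 − 52 = 15, so the two pitches are 15 semitones apart, with G4 the higher.

15 semitones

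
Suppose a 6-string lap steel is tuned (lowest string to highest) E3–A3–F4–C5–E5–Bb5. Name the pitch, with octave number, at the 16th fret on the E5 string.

The open E5 string plus 16 semitones: E–F–Gb–G–…–Gb–G–Ab.
The walk passes from B into C once, so the octave number goes from 5 to 6.

Ab6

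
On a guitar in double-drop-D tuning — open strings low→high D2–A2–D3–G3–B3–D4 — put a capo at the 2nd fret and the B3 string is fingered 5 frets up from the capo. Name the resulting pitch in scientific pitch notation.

F#4

The capo raises the open B3 by 2 semitones to C#4; fretting 5 more gives B3 + 2 + 5 = B3 + 7 semitones = F#4.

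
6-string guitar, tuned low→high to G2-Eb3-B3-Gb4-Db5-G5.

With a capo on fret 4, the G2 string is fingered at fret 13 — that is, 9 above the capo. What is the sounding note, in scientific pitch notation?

The capo raises the open G2 by 4 semitones to B2; fretting 9 more gives G2 + 4 + 9 = G2 + 13 semitones = Ab3.
(Also written G#.)

Ab3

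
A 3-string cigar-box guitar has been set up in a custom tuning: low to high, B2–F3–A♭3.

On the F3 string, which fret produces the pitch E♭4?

E♭4 is 10 semitones above the open F3 (F–Gb–G–Ab–…–Db–D–Eb), so it sits at fret 10.

10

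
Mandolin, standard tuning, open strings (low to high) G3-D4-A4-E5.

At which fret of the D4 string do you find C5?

C5 is 10 semitones above the open D4 (D–D#–E–F–…–A#–B–C), so it sits at fret 10.

10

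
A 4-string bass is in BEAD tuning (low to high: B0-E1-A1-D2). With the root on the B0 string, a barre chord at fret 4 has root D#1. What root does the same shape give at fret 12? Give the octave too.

B1

Moving from fret 4 to fret 12 shifts the root by 8 semitones.
D#1 up 8 semitones is B1.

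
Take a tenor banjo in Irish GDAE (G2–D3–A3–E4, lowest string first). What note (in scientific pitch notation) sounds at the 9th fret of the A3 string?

Each fret is one semitone, so A3 + 9 = F#4.
(Equivalently spelled Gb4.)

F#4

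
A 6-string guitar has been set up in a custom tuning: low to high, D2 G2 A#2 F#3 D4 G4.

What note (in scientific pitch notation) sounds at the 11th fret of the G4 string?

F#5

Each fret is one semitone, so G4 + 11 = F#5.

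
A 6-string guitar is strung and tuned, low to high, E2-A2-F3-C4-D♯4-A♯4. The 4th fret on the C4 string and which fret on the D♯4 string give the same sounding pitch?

1

C4 at fret 4 is C4 + 4 semitones = E4.
The open D♯4 string is 3 semitones above the open C4, so the same pitch on the D♯4 string lies at fret 4 − 3 = 1.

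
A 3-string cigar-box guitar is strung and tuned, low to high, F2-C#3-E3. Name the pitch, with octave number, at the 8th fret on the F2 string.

The open F2 string plus 8 semitones: F–F#–G–G#–A–A#–B–C–C#.
The walk passes from B into C once, so the octave number goes from 2 to 3.

C#3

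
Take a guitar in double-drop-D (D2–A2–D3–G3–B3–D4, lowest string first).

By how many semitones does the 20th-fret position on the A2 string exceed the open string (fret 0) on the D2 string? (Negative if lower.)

A2 at fret 20 → F4 (MIDI 65); D2 at fret 0 → D2 (MIDI 38).
65 − 38 = 27, so the two pitches are 27 semitones apart.

27 semitones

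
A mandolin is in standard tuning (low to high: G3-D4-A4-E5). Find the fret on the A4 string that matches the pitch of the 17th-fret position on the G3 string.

3

Fret 17 on G3 is MIDI 55 + 17 = 72 (C5). On the A4 string (open MIDI 69), that pitch is 72 − 69 = fret 3.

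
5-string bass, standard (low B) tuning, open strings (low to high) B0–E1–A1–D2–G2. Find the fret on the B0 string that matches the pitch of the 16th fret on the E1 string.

Fret 16 on E1 is MIDI 28 + 16 = 44 (G#2). On the B0 string (open MIDI 23), that pitch is 44 − 23 = fret 21.

21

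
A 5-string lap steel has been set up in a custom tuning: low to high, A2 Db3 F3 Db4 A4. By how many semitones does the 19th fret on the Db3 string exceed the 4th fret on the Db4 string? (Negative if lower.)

3 semitones

Db3 at fret 19 → Ab4 (MIDI 68); Db4 at fret 4 → F4 (MIDI 65).
68 − 65 = 3, so the two pitches are 3 semitones apart.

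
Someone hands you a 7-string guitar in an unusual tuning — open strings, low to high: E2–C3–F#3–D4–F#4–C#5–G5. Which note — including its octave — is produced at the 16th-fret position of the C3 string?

Each fret is one semitone, so C3 + 16 = E4.

E4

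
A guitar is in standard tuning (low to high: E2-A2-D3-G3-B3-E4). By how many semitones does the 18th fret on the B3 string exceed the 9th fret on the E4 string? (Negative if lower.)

B3 at fret 18 → F5 (MIDI 77); E4 at fret 9 → C#5 (MIDI 73).
77 − 73 = 4, so the two pitches are 4 semitones apart.

4 semitones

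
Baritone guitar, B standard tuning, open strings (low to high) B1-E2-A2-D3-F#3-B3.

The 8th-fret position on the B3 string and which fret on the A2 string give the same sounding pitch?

22

B3 at fret 8 is B3 + 8 semitones = G4.
The open A2 string is 14 semitones below the open B3, so the same pitch on the A2 string lies at fret 8 + 14 = 22.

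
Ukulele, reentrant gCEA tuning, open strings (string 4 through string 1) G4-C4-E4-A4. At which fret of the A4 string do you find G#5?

11

G#5 is 11 semitones above the open A4 (A–A#–B–C–…–F#–G–G#), so it sits at fret 11.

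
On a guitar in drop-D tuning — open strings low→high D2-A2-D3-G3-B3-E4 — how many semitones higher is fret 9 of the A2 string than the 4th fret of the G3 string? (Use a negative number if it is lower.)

-5 semitones

A2 at fret 9 → F#3 (MIDI 54); G3 at fret 4 → B3 (MIDI 59).
54 − 59 = -5, so the two pitches are 5 semitones apart.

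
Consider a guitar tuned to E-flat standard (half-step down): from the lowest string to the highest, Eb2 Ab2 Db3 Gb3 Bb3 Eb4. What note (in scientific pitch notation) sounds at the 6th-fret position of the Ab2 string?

Ab2 is MIDI 44. Adding 6 gives 50, which is D3.

D3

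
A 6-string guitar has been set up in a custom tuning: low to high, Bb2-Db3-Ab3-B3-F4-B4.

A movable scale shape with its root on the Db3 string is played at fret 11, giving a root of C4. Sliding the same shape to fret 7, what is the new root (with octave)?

Ab3

Moving from fret 11 to fret 7 shifts the root by -4 semitones.
C4 down 4 semitones is Ab3.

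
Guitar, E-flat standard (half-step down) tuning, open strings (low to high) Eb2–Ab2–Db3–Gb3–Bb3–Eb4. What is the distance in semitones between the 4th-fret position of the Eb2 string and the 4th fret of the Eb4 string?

Eb2 at fret 4 → G2 (MIDI 43); Eb4 at fret 4 → G4 (MIDI 67).
43 − 67 = -24, so the two pitches are 24 semitones apart, with G4 the higher.

24 semitones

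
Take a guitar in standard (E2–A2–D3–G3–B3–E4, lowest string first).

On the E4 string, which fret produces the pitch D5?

10

D5 is 10 semitones above the open E4 (E–F–F#–G–…–C–C#–D), so it sits at fret 10.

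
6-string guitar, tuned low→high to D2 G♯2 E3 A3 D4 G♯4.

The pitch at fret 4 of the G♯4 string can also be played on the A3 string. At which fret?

G♯4 at fret 4 is G♯4 + 4 semitones = C5.
The open A3 string is 11 semitones below the open G♯4, so the same pitch on the A3 string lies at fret 4 + 11 = 15.

15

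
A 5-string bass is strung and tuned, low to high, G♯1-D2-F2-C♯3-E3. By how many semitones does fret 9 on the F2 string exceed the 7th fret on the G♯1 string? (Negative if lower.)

F2 at fret 9 → D3 (MIDI 50); G♯1 at fret 7 → D♯2 (MIDI 39).
50 − 39 = 11, so the two pitches are 11 semitones apart.

11 semitones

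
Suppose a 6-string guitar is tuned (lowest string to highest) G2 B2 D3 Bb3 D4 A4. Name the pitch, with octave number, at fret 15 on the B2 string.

D4

The open B2 string plus 15 semitones: B–C–Db–D–…–C–Db–D.
The walk passes from B into C 2 times, so the octave number goes from 2 to 4.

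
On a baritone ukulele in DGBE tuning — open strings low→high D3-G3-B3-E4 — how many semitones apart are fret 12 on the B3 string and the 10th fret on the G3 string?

6 semitones

B3 at fret 12 → B4 (MIDI 71); G3 at fret 10 → F4 (MIDI 65).
71 − 65 = 6, so the two pitches are 6 semitones apart, with B4 the higher.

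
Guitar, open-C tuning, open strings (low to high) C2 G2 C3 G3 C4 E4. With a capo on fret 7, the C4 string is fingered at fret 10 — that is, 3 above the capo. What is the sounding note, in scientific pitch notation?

The capo raises the open C4 by 7 semitones to G4; fretting 3 more gives C4 + 7 + 3 = C4 + 10 semitones = A♯4.

A♯4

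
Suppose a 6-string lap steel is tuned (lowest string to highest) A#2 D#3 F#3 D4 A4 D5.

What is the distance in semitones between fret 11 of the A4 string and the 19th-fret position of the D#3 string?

A4 at fret 11 → G#5 (MIDI 80); D#3 at fret 19 → A#4 (MIDI 70).
80 − 70 = 10, so the two pitches are 10 semitones apart, with G#5 the higher.

10 semitones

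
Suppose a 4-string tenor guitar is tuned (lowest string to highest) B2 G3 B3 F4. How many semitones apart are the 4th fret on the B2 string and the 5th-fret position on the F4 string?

B2 at fret 4 → D#3 (MIDI 51); F4 at fret 5 → A#4 (MIDI 70).
51 − 70 = -19, so the two pitches are 19 semitones apart, with A#4 the higher.

19 semitones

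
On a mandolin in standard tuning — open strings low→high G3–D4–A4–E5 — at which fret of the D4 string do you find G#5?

G#5 is 18 semitones above the open D4 (D–D#–E–F–…–F#–G–G#), so it sits at fret 18.

18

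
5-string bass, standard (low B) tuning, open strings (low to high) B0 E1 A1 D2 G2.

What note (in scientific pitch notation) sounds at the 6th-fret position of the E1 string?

E1 is MIDI 28. Adding 6 gives 34, which is A#1.
(Equivalently spelled Bb1.)

A#1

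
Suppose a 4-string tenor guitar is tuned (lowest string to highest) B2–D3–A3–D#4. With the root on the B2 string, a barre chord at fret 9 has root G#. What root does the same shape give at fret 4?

D#

Moving from fret 9 to fret 4 shifts the root by -5 semitones.
G# down 5 semitones is D#.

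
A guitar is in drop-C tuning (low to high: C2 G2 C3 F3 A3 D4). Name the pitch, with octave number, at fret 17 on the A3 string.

The open A3 string plus 17 semitones: A–A#–B–C–…–C–C#–D.
The walk passes from B into C 2 times, so the octave number goes from 3 to 5.

D5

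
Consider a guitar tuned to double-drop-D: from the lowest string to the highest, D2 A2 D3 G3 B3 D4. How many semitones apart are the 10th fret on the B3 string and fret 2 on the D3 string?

17 semitones

B3 at fret 10 → A4 (MIDI 69); D3 at fret 2 → E3 (MIDI 52).
69 − 52 = 17, so the two pitches are 17 semitones apart, with A4 the higher.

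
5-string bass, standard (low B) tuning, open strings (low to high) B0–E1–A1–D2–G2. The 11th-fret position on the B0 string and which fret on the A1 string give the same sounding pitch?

Fret 11 on B0 is MIDI 23 + 11 = 34 (A#1). On the A1 string (open MIDI 33), that pitch is 34 − 33 = fret 1.

1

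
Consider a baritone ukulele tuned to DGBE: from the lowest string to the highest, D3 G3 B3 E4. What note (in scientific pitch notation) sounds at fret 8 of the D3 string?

Each fret is one semitone, so D3 + 8 = A#3.

A#3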